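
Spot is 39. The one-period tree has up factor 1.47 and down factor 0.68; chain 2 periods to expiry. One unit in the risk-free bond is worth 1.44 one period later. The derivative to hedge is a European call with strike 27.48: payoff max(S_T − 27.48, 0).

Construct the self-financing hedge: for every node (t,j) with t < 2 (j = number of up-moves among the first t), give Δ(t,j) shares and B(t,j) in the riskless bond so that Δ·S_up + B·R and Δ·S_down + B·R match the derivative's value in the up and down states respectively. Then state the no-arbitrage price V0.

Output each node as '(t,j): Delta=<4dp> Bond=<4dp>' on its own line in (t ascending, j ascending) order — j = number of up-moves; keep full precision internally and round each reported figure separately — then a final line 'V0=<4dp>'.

Under the risk-neutral measure, an up-move has probability p* = (R−d)/(u−d) = 0.9620 and values discount at R = 1.44.
Payoff layer (t=2): V(2,0)=0.0000, V(2,1)=11.5044, V(2,2)=56.7951
(1,0): S=26.5200. Δ = (V_up−V_dn)/(S_up−S_dn) = (11.5044−0.0000)/(38.9844−18.0336) = 0.5491. V = [p*·11.5044 + (1−p*)·0.0000]/1.44 = 7.6858. B = V − Δ·S = -6.8768.
(1,1): S=57.3300. Δ = (V_up−V_dn)/(S_up−S_dn) = (56.7951−11.5044)/(84.2751−38.9844) = 1.0000. V = [p*·56.7951 + (1−p*)·11.5044]/1.44 = 38.2467. B = V − Δ·S = -19.0833.
(0,0): S=39.0000. Δ = (V_up−V_dn)/(S_up−S_dn) = (38.2467−7.6858)/(57.3300−26.5200) = 0.9919. V = [p*·38.2467 + (1−p*)·7.6858]/1.44 = 25.7543. B = V − Δ·S = -12.9304.
Each (Δ,B) replicates both successor values, so the strategy is self-financing and V0 is arbitrage-free.

(0,0): Delta=0.9919 Bond=-12.9304
(1,0): Delta=0.5491 Bond=-6.8768
(1,1): Delta=1.0000 Bond=-19.0833
V0=25.7543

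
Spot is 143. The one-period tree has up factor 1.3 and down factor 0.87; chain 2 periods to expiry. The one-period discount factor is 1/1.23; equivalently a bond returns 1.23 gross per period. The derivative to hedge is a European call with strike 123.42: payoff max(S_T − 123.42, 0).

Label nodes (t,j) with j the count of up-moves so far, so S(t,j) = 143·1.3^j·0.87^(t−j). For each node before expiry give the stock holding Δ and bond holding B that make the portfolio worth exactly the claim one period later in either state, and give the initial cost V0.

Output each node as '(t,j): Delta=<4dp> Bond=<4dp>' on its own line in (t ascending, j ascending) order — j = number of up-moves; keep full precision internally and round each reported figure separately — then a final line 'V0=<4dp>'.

The replicating-portfolio and risk-neutral prices coincide; use p* = (1.23−0.87)/(1.3−0.87) = 0.8372 for the latter.
Terminal values V(2,·): V(2,0)=0.0000, V(2,1)=38.3130, V(2,2)=118.2500
  t=1,j=0: stock 124.4100 → up 161.7330 (V=38.3130), down 108.2367 (V=0.0000). Price 26.0780; hedge Δ=0.7162, bond B=-63.0220.
  t=1,j=1: stock 185.9000 → up 241.6700 (V=118.2500), down 161.7330 (V=38.3130). Price 85.5585; hedge Δ=1.0000, bond B=-100.3415.
  t=0,j=0: stock 143.0000 → up 185.9000 (V=85.5585), down 124.4100 (V=26.0780). Price 61.6875; hedge Δ=0.9673, bond B=-76.6392.
Root portfolio cost Δ·143+B reproduces V0=61.6875.

(0,0): Delta=0.9673 Bond=-76.6392
(1,0): Delta=0.7162 Bond=-63.0220
(1,1): Delta=1.0000 Bond=-100.3415
V0=61.6875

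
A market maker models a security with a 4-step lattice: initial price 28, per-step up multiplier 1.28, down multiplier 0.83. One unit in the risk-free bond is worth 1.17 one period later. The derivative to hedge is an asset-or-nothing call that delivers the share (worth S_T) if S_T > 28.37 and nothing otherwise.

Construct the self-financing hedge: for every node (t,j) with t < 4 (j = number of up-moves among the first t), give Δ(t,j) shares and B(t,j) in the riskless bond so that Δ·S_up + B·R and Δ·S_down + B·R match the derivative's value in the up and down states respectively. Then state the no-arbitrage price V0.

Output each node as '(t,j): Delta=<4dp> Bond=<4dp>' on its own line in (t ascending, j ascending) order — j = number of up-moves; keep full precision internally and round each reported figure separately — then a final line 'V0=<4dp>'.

(0,0): Delta=1.1323 Bond=-4.2131
(1,0): Delta=1.4987 Bond=-13.4437
(1,1): Delta=1.0555 Bond=-2.1747
(2,0): Delta=2.3512 Bond=-32.1732
(2,1): Delta=1.3198 Bond=-10.4090
(2,2): Delta=1.0000 Bond=0.0000
(3,0): Delta=0.0000 Bond=0.0000
(3,1): Delta=2.8444 Bond=-49.8212
(3,2): Delta=1.0000 Bond=0.0000
(3,3): Delta=1.0000 Bond=0.0000
V0=27.4919

Risk-neutral probability p* = (R−d)/(u−d) = (1.17−0.83)/(1.28−0.83) = 0.7556.
Payoff layer (t=4): V(4,0)=0.0000, V(4,1)=0.0000, V(4,2)=31.6034, V(4,3)=48.7378, V(4,4)=75.1619
(3,0): S=16.0100. Δ = (V_up−V_dn)/(S_up−S_dn) = (0.0000−0.0000)/(20.4928−13.2883) = 0.0000. V = [p*·0.0000 + (1−p*)·0.0000]/1.17 = 0.0000. B = V − Δ·S = 0.0000.
(3,1): S=24.6902. Δ = (V_up−V_dn)/(S_up−S_dn) = (31.6034−0.0000)/(31.6034−20.4928) = 2.8444. V = [p*·31.6034 + (1−p*)·0.0000]/1.17 = 20.4087. B = V − Δ·S = -49.8212.
(3,2): S=38.0764. Δ = (V_up−V_dn)/(S_up−S_dn) = (48.7378−31.6034)/(48.7378−31.6034) = 1.0000. V = [p*·48.7378 + (1−p*)·31.6034]/1.17 = 38.0764. B = V − Δ·S = 0.0000.
(3,3): S=58.7203. Δ = (V_up−V_dn)/(S_up−S_dn) = (75.1619−48.7378)/(75.1619−48.7378) = 1.0000. V = [p*·75.1619 + (1−p*)·48.7378]/1.17 = 58.7203. B = V − Δ·S = 0.0000.
(2,0): S=19.2892. Δ = (V_up−V_dn)/(S_up−S_dn) = (20.4087−0.0000)/(24.6902−16.0100) = 2.3512. V = [p*·20.4087 + (1−p*)·0.0000]/1.17 = 13.1794. B = V − Δ·S = -32.1732.
(2,1): S=29.7472. Δ = (V_up−V_dn)/(S_up−S_dn) = (38.0764−20.4087)/(38.0764−24.6902) = 1.3198. V = [p*·38.0764 + (1−p*)·20.4087]/1.17 = 28.8527. B = V − Δ·S = -10.4090.
(2,2): S=45.8752. Δ = (V_up−V_dn)/(S_up−S_dn) = (58.7203−38.0764)/(58.7203−38.0764) = 1.0000. V = [p*·58.7203 + (1−p*)·38.0764]/1.17 = 45.8752. B = V − Δ·S = 0.0000.
(1,0): S=23.2400. Δ = (V_up−V_dn)/(S_up−S_dn) = (28.8527−13.1794)/(29.7472−19.2892) = 1.4987. V = [p*·28.8527 + (1−p*)·13.1794]/1.17 = 21.3858. B = V − Δ·S = -13.4437.
(1,1): S=35.8400. Δ = (V_up−V_dn)/(S_up−S_dn) = (45.8752−28.8527)/(45.8752−29.7472) = 1.0555. V = [p*·45.8752 + (1−p*)·28.8527]/1.17 = 35.6531. B = V − Δ·S = -2.1747.
(0,0): S=28.0000. Δ = (V_up−V_dn)/(S_up−S_dn) = (35.6531−21.3858)/(35.8400−23.2400) = 1.1323. V = [p*·35.6531 + (1−p*)·21.3858]/1.17 = 27.4919. B = V − Δ·S = -4.2131.
Check: Δ(0,0)·S0 + B(0,0) = 27.4919 = V0.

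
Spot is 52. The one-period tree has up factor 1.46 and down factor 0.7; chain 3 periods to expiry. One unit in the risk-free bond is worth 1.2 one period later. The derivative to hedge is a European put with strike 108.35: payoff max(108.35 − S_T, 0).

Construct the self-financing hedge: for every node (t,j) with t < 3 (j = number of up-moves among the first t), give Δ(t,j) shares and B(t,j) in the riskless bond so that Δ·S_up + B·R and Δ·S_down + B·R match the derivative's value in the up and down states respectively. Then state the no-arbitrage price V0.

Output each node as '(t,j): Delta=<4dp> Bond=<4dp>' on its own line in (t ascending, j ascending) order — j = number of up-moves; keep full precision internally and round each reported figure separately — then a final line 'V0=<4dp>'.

(0,0): Delta=-0.5932 Bond=50.3643
(1,0): Delta=-1.0000 Bond=75.2431
(1,1): Delta=-0.4918 Bond=52.7381
(2,0): Delta=-1.0000 Bond=90.2917
(2,1): Delta=-1.0000 Bond=90.2917
(2,2): Delta=-0.3651 Bond=49.2426
V0=19.5156

The replicating-portfolio and risk-neutral prices coincide; use p* = (1.2−0.7)/(1.46−0.7) = 0.6579 for the latter.
Terminal values V(3,·): V(3,0)=90.5140, V(3,1)=71.1492, V(3,2)=30.7598, V(3,3)=0.0000
(2,0): S=25.4800. Δ = (V_up−V_dn)/(S_up−S_dn) = (71.1492−90.5140)/(37.2008−17.8360) = -1.0000. V = [p*·71.1492 + (1−p*)·90.5140]/1.2 = 64.8117. B = V − Δ·S = 90.2917.
(2,1): S=53.1440. Δ = (V_up−V_dn)/(S_up−S_dn) = (30.7598−71.1492)/(77.5902−37.2008) = -1.0000. V = [p*·30.7598 + (1−p*)·71.1492]/1.2 = 37.1477. B = V − Δ·S = 90.2917.
(2,2): S=110.8432. Δ = (V_up−V_dn)/(S_up−S_dn) = (0.0000−30.7598)/(161.8311−77.5902) = -0.3651. V = [p*·0.0000 + (1−p*)·30.7598]/1.2 = 8.7692. B = V − Δ·S = 49.2426.
(1,0): S=36.4000. Δ = (V_up−V_dn)/(S_up−S_dn) = (37.1477−64.8117)/(53.1440−25.4800) = -1.0000. V = [p*·37.1477 + (1−p*)·64.8117]/1.2 = 38.8431. B = V − Δ·S = 75.2431.
(1,1): S=75.9200. Δ = (V_up−V_dn)/(S_up−S_dn) = (8.7692−37.1477)/(110.8432−53.1440) = -0.4918. V = [p*·8.7692 + (1−p*)·37.1477]/1.2 = 15.3980. B = V − Δ·S = 52.7381.
(0,0): S=52.0000. Δ = (V_up−V_dn)/(S_up−S_dn) = (15.3980−38.8431)/(75.9200−36.4000) = -0.5932. V = [p*·15.3980 + (1−p*)·38.8431]/1.2 = 19.5156. B = V − Δ·S = 50.3643.
Each (Δ,B) replicates both successor values, so the strategy is self-financing and V0 is arbitrage-free.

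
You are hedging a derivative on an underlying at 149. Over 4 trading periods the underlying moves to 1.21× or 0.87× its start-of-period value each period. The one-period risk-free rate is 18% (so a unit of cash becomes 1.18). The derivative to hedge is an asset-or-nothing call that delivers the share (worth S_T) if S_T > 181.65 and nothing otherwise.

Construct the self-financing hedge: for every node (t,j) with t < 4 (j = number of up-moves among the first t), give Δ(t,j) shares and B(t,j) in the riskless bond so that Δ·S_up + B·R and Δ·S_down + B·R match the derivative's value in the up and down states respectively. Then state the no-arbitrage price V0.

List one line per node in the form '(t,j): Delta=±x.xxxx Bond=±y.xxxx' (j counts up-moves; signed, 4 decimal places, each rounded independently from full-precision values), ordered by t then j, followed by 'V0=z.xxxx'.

(0,0): Delta=1.4244 Bond=-66.6965
(1,0): Delta=3.1108 Bond=-297.3182
(1,1): Delta=1.3070 Bond=-57.5455
(2,0): Delta=0.0000 Bond=0.0000
(2,1): Delta=3.3273 Bond=-384.7873
(2,2): Delta=1.1665 Bond=-37.2375
(3,0): Delta=0.0000 Bond=0.0000
(3,1): Delta=0.0000 Bond=0.0000
(3,2): Delta=3.5588 Bond=-497.9892
(3,3): Delta=1.0000 Bond=0.0000
V0=145.5367

Under the risk-neutral measure, an up-move has probability p* = (R−d)/(u−d) = 0.9118 and values discount at R = 1.18.
At expiry t=4: V(4,0)=0.0000, V(4,1)=0.0000, V(4,2)=0.0000, V(4,3)=229.6475, V(4,4)=319.3947
(3,0): S=98.1169. Δ = (V_up−V_dn)/(S_up−S_dn) = (0.0000−0.0000)/(118.7215−85.3617) = 0.0000. V = [p*·0.0000 + (1−p*)·0.0000]/1.18 = 0.0000. B = V − Δ·S = 0.0000.
(3,1): S=136.4615. Δ = (V_up−V_dn)/(S_up−S_dn) = (0.0000−0.0000)/(165.1184−118.7215) = 0.0000. V = [p*·0.0000 + (1−p*)·0.0000]/1.18 = 0.0000. B = V − Δ·S = 0.0000.
(3,2): S=189.7913. Δ = (V_up−V_dn)/(S_up−S_dn) = (229.6475−0.0000)/(229.6475−165.1184) = 3.5588. V = [p*·229.6475 + (1−p*)·0.0000]/1.18 = 177.4444. B = V − Δ·S = -497.9892.
(3,3): S=263.9626. Δ = (V_up−V_dn)/(S_up−S_dn) = (319.3947−229.6475)/(319.3947−229.6475) = 1.0000. V = [p*·319.3947 + (1−p*)·229.6475]/1.18 = 263.9626. B = V − Δ·S = 0.0000.
(2,0): S=112.7781. Δ = (V_up−V_dn)/(S_up−S_dn) = (0.0000−0.0000)/(136.4615−98.1169) = 0.0000. V = [p*·0.0000 + (1−p*)·0.0000]/1.18 = 0.0000. B = V − Δ·S = 0.0000.
(2,1): S=156.8523. Δ = (V_up−V_dn)/(S_up−S_dn) = (177.4444−0.0000)/(189.7913−136.4615) = 3.3273. V = [p*·177.4444 + (1−p*)·0.0000]/1.18 = 137.1081. B = V − Δ·S = -384.7873.
(2,2): S=218.1509. Δ = (V_up−V_dn)/(S_up−S_dn) = (263.9626−177.4444)/(263.9626−189.7913) = 1.1665. V = [p*·263.9626 + (1−p*)·177.4444]/1.18 = 217.2277. B = V − Δ·S = -37.2375.
(1,0): S=129.6300. Δ = (V_up−V_dn)/(S_up−S_dn) = (137.1081−0.0000)/(156.8523−112.7781) = 3.1108. V = [p*·137.1081 + (1−p*)·0.0000]/1.18 = 105.9410. B = V − Δ·S = -297.3182.
(1,1): S=180.2900. Δ = (V_up−V_dn)/(S_up−S_dn) = (217.2277−137.1081)/(218.1509−156.8523) = 1.3070. V = [p*·217.2277 + (1−p*)·137.1081]/1.18 = 178.1002. B = V − Δ·S = -57.5455.
(0,0): S=149.0000. Δ = (V_up−V_dn)/(S_up−S_dn) = (178.1002−105.9410)/(180.2900−129.6300) = 1.4244. V = [p*·178.1002 + (1−p*)·105.9410]/1.18 = 145.5367. B = V − Δ·S = -66.6965.
The time-0 hedge costs 145.5367, which is the no-arbitrage price.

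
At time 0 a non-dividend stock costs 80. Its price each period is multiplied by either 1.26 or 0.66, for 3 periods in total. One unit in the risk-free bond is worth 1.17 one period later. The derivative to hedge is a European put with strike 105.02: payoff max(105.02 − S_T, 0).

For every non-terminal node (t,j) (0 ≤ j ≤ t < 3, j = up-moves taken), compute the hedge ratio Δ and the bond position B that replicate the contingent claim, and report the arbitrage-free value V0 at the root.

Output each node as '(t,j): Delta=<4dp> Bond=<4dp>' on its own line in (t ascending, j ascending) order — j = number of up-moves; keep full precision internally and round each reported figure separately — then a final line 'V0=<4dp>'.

Under the risk-neutral measure, an up-move has probability p* = (R−d)/(u−d) = 0.8500 and values discount at R = 1.17.
Terminal payoffs: V(3,0)=82.0203, V(3,1)=61.1115, V(3,2)=21.1947, V(3,3)=0.0000
(2,0): S=34.8480. Δ = (V_up−V_dn)/(S_up−S_dn) = (61.1115−82.0203)/(43.9085−22.9997) = -1.0000. V = [p*·61.1115 + (1−p*)·82.0203]/1.17 = 54.9127. B = V − Δ·S = 89.7607.
(2,1): S=66.5280. Δ = (V_up−V_dn)/(S_up−S_dn) = (21.1947−61.1115)/(83.8253−43.9085) = -1.0000. V = [p*·21.1947 + (1−p*)·61.1115]/1.17 = 23.2327. B = V − Δ·S = 89.7607.
(2,2): S=127.0080. Δ = (V_up−V_dn)/(S_up−S_dn) = (0.0000−21.1947)/(160.0301−83.8253) = -0.2781. V = [p*·0.0000 + (1−p*)·21.1947]/1.17 = 2.7173. B = V − Δ·S = 38.0418.
(1,0): S=52.8000. Δ = (V_up−V_dn)/(S_up−S_dn) = (23.2327−54.9127)/(66.5280−34.8480) = -1.0000. V = [p*·23.2327 + (1−p*)·54.9127]/1.17 = 23.9185. B = V − Δ·S = 76.7185.
(1,1): S=100.8000. Δ = (V_up−V_dn)/(S_up−S_dn) = (2.7173−23.2327)/(127.0080−66.5280) = -0.3392. V = [p*·2.7173 + (1−p*)·23.2327]/1.17 = 4.9526. B = V − Δ·S = 39.1450.
(0,0): S=80.0000. Δ = (V_up−V_dn)/(S_up−S_dn) = (4.9526−23.9185)/(100.8000−52.8000) = -0.3951. V = [p*·4.9526 + (1−p*)·23.9185]/1.17 = 6.6645. B = V − Δ·S = 38.2744.
Root portfolio cost Δ·80+B reproduces V0=6.6645.

(0,0): Delta=-0.3951 Bond=38.2744
(1,0): Delta=-1.0000 Bond=76.7185
(1,1): Delta=-0.3392 Bond=39.1450
(2,0): Delta=-1.0000 Bond=89.7607
(2,1): Delta=-1.0000 Bond=89.7607
(2,2): Delta=-0.2781 Bond=38.0418
V0=6.6645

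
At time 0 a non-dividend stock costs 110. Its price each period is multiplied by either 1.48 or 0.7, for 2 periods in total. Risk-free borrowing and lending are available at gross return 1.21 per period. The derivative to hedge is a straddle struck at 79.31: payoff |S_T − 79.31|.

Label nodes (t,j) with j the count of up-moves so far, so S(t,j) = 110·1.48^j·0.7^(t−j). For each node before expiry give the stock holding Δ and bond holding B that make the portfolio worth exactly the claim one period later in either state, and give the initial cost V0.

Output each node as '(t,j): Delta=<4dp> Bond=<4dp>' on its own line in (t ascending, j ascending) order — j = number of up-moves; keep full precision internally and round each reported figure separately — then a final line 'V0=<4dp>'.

(0,0): Delta=0.8306 Bond=-31.3716
(1,0): Delta=0.1538 Bond=14.1469
(1,1): Delta=1.0000 Bond=-65.5455
V0=59.9893

Since d<R<u, set p* = (R−d)/(u−d) = 0.6538; price each node as the discounted p*-expectation of its children.
Payoff layer (t=2): V(2,0)=25.4100, V(2,1)=34.6500, V(2,2)=161.6340
  t=1,j=0: stock 77.0000 → up 113.9600 (V=34.6500), down 53.9000 (V=25.4100). Price 25.9930; hedge Δ=0.1538, bond B=14.1469.
  t=1,j=1: stock 162.8000 → up 240.9440 (V=161.6340), down 113.9600 (V=34.6500). Price 97.2545; hedge Δ=1.0000, bond B=-65.5455.
  t=0,j=0: stock 110.0000 → up 162.8000 (V=97.2545), down 77.0000 (V=25.9930). Price 59.9893; hedge Δ=0.8306, bond B=-31.3716.
Each (Δ,B) replicates both successor values, so the strategy is self-financing and V0 is arbitrage-free.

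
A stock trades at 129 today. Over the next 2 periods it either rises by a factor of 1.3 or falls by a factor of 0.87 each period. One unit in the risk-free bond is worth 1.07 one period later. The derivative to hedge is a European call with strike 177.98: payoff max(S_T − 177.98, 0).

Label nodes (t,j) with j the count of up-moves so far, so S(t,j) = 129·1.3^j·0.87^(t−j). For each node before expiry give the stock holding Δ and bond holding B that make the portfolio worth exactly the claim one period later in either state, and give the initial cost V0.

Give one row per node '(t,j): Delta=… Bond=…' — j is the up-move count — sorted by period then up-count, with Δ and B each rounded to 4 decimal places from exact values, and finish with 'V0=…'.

Under the risk-neutral measure, an up-move has probability p* = (R−d)/(u−d) = 0.4651 and values discount at R = 1.07.
At expiry t=2: V(2,0)=0.0000, V(2,1)=0.0000, V(2,2)=40.0300
(1,0): S=112.2300. Δ = (V_up−V_dn)/(S_up−S_dn) = (0.0000−0.0000)/(145.8990−97.6401) = 0.0000. V = [p*·0.0000 + (1−p*)·0.0000]/1.07 = 0.0000. B = V − Δ·S = 0.0000.
(1,1): S=167.7000. Δ = (V_up−V_dn)/(S_up−S_dn) = (40.0300−0.0000)/(218.0100−145.8990) = 0.5551. V = [p*·40.0300 + (1−p*)·0.0000]/1.07 = 17.4006. B = V − Δ·S = -75.6925.
(0,0): S=129.0000. Δ = (V_up−V_dn)/(S_up−S_dn) = (17.4006−0.0000)/(167.7000−112.2300) = 0.3137. V = [p*·17.4006 + (1−p*)·0.0000]/1.07 = 7.5638. B = V − Δ·S = -32.9026.
Self-financing check: at every node Δ·S+B equals the discounted successor values.

(0,0): Delta=0.3137 Bond=-32.9026
(1,0): Delta=0.0000 Bond=0.0000
(1,1): Delta=0.5551 Bond=-75.6925
V0=7.5638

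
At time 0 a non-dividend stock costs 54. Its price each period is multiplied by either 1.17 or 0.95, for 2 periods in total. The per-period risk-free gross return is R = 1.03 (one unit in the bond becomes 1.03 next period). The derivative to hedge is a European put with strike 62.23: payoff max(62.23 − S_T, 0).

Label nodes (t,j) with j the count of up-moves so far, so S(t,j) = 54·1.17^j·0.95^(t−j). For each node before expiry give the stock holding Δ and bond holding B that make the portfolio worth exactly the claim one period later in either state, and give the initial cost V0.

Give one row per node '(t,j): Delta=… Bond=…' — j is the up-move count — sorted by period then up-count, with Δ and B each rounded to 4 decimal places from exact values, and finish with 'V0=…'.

(0,0): Delta=-0.6526 Bond=41.3544
(1,0): Delta=-1.0000 Bond=60.4175
(1,1): Delta=-0.1589 Bond=11.4057
V0=6.1149

No-arbitrage ⇒ martingale measure with p* = (R−d)/(u−d) = 0.3636.
Terminal payoffs: V(2,0)=13.4950, V(2,1)=2.2090, V(2,2)=0.0000
(1,0): S=51.3000. Δ = (V_up−V_dn)/(S_up−S_dn) = (2.2090−13.4950)/(60.0210−48.7350) = -1.0000. V = [p*·2.2090 + (1−p*)·13.4950]/1.03 = 9.1175. B = V − Δ·S = 60.4175.
(1,1): S=63.1800. Δ = (V_up−V_dn)/(S_up−S_dn) = (0.0000−2.2090)/(73.9206−60.0210) = -0.1589. V = [p*·0.0000 + (1−p*)·2.2090]/1.03 = 1.3648. B = V − Δ·S = 11.4057.
(0,0): S=54.0000. Δ = (V_up−V_dn)/(S_up−S_dn) = (1.3648−9.1175)/(63.1800−51.3000) = -0.6526. V = [p*·1.3648 + (1−p*)·9.1175]/1.03 = 6.1149. B = V − Δ·S = 41.3544.
Check: Δ(0,0)·S0 + B(0,0) = 6.1149 = V0.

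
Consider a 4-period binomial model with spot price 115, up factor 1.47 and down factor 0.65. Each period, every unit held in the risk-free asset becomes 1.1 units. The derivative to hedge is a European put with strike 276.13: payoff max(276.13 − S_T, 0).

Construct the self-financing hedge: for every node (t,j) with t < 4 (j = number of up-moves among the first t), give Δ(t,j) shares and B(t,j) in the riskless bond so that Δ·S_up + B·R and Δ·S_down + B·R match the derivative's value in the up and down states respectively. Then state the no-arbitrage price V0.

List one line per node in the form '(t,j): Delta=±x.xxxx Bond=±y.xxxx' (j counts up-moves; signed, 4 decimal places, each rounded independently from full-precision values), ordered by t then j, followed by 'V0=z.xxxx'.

The replicating-portfolio and risk-neutral prices coincide; use p* = (1.1−0.65)/(1.47−0.65) = 0.5488 for the latter.
Payoff layer (t=4): V(4,0)=255.6018, V(4,1)=229.7046, V(4,2)=171.1373, V(4,3)=38.6849, V(4,4)=0.0000
Node (3,0) S=31.5819: V=(p*·229.7046+(1−p*)·255.6018)/1.1=219.4454; Δ=(229.7046−255.6018)/(46.4254−20.5282)=-1.0000; B=V−Δ·S=251.0273
Node (3,1) S=71.4236: V=(p*·171.1373+(1−p*)·229.7046)/1.1=179.6036; Δ=(171.1373−229.7046)/(104.9927−46.4254)=-1.0000; B=V−Δ·S=251.0273
Node (3,2) S=161.5273: V=(p*·38.6849+(1−p*)·171.1373)/1.1=89.5000; Δ=(38.6849−171.1373)/(237.4451−104.9927)=-1.0000; B=V−Δ·S=251.0273
Node (3,3) S=365.3001: V=(p*·0.0000+(1−p*)·38.6849)/1.1=15.8685; Δ=(0.0000−38.6849)/(536.9912−237.4451)=-0.1291; B=V−Δ·S=63.0452
Node (2,0) S=48.5875: V=(p*·179.6036+(1−p*)·219.4454)/1.1=179.6191; Δ=(179.6036−219.4454)/(71.4236−31.5819)=-1.0000; B=V−Δ·S=228.2066
Node (2,1) S=109.8825: V=(p*·89.5000+(1−p*)·179.6036)/1.1=118.3241; Δ=(89.5000−179.6036)/(161.5273−71.4236)=-1.0000; B=V−Δ·S=228.2066
Node (2,2) S=248.5035: V=(p*·15.8685+(1−p*)·89.5000)/1.1=44.6295; Δ=(15.8685−89.5000)/(365.3001−161.5273)=-0.3613; B=V−Δ·S=134.4240
Node (1,0) S=74.7500: V=(p*·118.3241+(1−p*)·179.6191)/1.1=132.7106; Δ=(118.3241−179.6191)/(109.8825−48.5875)=-1.0000; B=V−Δ·S=207.4606
Node (1,1) S=169.0500: V=(p*·44.6295+(1−p*)·118.3241)/1.1=70.8018; Δ=(44.6295−118.3241)/(248.5035−109.8825)=-0.5316; B=V−Δ·S=160.6732
Node (0,0) S=115.0000: V=(p*·70.8018+(1−p*)·132.7106)/1.1=89.7602; Δ=(70.8018−132.7106)/(169.0500−74.7500)=-0.6565; B=V−Δ·S=165.2587
The time-0 hedge costs 89.7602, which is the no-arbitrage price.

(0,0): Delta=-0.6565 Bond=165.2587
(1,0): Delta=-1.0000 Bond=207.4606
(1,1): Delta=-0.5316 Bond=160.6732
(2,0): Delta=-1.0000 Bond=228.2066
(2,1): Delta=-1.0000 Bond=228.2066
(2,2): Delta=-0.3613 Bond=134.4240
(3,0): Delta=-1.0000 Bond=251.0273
(3,1): Delta=-1.0000 Bond=251.0273
(3,2): Delta=-1.0000 Bond=251.0273
(3,3): Delta=-0.1291 Bond=63.0452
V0=89.7602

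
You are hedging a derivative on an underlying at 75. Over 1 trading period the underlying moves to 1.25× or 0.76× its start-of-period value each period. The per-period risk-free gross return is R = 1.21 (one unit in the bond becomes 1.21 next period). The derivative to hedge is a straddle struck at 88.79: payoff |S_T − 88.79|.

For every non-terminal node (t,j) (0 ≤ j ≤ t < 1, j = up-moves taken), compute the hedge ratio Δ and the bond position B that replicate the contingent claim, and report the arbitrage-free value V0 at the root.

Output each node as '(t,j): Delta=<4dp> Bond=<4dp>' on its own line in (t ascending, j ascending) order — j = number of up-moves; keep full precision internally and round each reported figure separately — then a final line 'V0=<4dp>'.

Risk-neutral probability p* = (R−d)/(u−d) = (1.21−0.76)/(1.25−0.76) = 0.9184.
At expiry t=1: V(1,0)=31.7900, V(1,1)=4.9600
Node (0,0) S=75.0000: V=(p*·4.9600+(1−p*)·31.7900)/1.21=5.9093; Δ=(4.9600−31.7900)/(93.7500−57.0000)=-0.7301; B=V−Δ·S=60.6644
Check: Δ(0,0)·S0 + B(0,0) = 5.9093 = V0.

(0,0): Delta=-0.7301 Bond=60.6644
V0=5.9093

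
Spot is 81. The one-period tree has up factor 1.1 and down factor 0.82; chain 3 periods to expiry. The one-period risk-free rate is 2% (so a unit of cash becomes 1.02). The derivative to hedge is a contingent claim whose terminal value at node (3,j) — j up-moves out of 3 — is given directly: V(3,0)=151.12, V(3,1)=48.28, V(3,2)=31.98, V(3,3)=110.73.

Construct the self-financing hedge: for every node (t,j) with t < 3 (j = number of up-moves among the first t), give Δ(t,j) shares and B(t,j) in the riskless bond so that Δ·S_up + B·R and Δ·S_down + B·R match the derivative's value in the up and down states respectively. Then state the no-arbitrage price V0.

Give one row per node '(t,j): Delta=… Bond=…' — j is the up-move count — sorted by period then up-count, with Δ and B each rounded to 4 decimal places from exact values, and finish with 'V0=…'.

Under the risk-neutral measure, an up-move has probability p* = (R−d)/(u−d) = 0.7143 and values discount at R = 1.02.
Terminal payoffs: V(3,0)=151.1200, V(3,1)=48.2800, V(3,2)=31.9800, V(3,3)=110.7300
(2,0): S=54.4644. Δ = (V_up−V_dn)/(S_up−S_dn) = (48.2800−151.1200)/(59.9108−44.6608) = -6.7436. V = [p*·48.2800 + (1−p*)·151.1200]/1.02 = 76.1401. B = V − Δ·S = 443.4258.
(2,1): S=73.0620. Δ = (V_up−V_dn)/(S_up−S_dn) = (31.9800−48.2800)/(80.3682−59.9108) = -0.7968. V = [p*·31.9800 + (1−p*)·48.2800]/1.02 = 35.9188. B = V − Δ·S = 94.1331.
(2,2): S=98.0100. Δ = (V_up−V_dn)/(S_up−S_dn) = (110.7300−31.9800)/(107.8110−80.3682) = 2.8696. V = [p*·110.7300 + (1−p*)·31.9800]/1.02 = 86.5000. B = V − Δ·S = -194.7500.
(1,0): S=66.4200. Δ = (V_up−V_dn)/(S_up−S_dn) = (35.9188−76.1401)/(73.0620−54.4644) = -2.1627. V = [p*·35.9188 + (1−p*)·76.1401]/1.02 = 46.4809. B = V − Δ·S = 190.1284.
(1,1): S=89.1000. Δ = (V_up−V_dn)/(S_up−S_dn) = (86.5000−35.9188)/(98.0100−73.0620) = 2.0275. V = [p*·86.5000 + (1−p*)·35.9188]/1.02 = 70.6355. B = V − Δ·S = -110.0117.
(0,0): S=81.0000. Δ = (V_up−V_dn)/(S_up−S_dn) = (70.6355−46.4809)/(89.1000−66.4200) = 1.0650. V = [p*·70.6355 + (1−p*)·46.4809]/1.02 = 62.4845. B = V − Δ·S = -23.7818.
Each (Δ,B) replicates both successor values, so the strategy is self-financing and V0 is arbitrage-free.

(0,0): Delta=1.0650 Bond=-23.7818
(1,0): Delta=-2.1627 Bond=190.1284
(1,1): Delta=2.0275 Bond=-110.0117
(2,0): Delta=-6.7436 Bond=443.4258
(2,1): Delta=-0.7968 Bond=94.1331
(2,2): Delta=2.8696 Bond=-194.7500
V0=62.4845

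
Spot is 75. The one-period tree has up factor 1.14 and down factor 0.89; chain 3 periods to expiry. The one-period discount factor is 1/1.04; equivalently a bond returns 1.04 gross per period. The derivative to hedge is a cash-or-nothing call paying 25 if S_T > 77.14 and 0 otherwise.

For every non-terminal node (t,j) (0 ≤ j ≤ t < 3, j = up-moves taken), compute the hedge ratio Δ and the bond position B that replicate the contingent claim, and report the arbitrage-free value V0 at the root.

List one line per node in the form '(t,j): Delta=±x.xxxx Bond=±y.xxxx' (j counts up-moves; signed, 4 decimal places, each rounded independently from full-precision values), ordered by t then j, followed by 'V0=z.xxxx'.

No-arbitrage ⇒ martingale measure with p* = (R−d)/(u−d) = 0.6000.
Terminal payoffs: V(3,0)=0.0000, V(3,1)=0.0000, V(3,2)=25.0000, V(3,3)=25.0000
  t=2,j=0: stock 59.4075 → up 67.7245 (V=0.0000), down 52.8727 (V=0.0000). Price 0.0000; hedge Δ=0.0000, bond B=0.0000.
  t=2,j=1: stock 76.0950 → up 86.7483 (V=25.0000), down 67.7245 (V=0.0000). Price 14.4231; hedge Δ=1.3141, bond B=-85.5769.
  t=2,j=2: stock 97.4700 → up 111.1158 (V=25.0000), down 86.7483 (V=25.0000). Price 24.0385; hedge Δ=0.0000, bond B=24.0385.
  t=1,j=0: stock 66.7500 → up 76.0950 (V=14.4231), down 59.4075 (V=0.0000). Price 8.3210; hedge Δ=0.8643, bond B=-49.3713.
  t=1,j=1: stock 85.5000 → up 97.4700 (V=24.0385), down 76.0950 (V=14.4231). Price 19.4157; hedge Δ=0.4498, bond B=-19.0459.
  t=0,j=0: stock 75.0000 → up 85.5000 (V=19.4157), down 66.7500 (V=8.3210). Price 14.4017; hedge Δ=0.5917, bond B=-29.9770.
Check: Δ(0,0)·S0 + B(0,0) = 14.4017 = V0.

(0,0): Delta=0.5917 Bond=-29.9770
(1,0): Delta=0.8643 Bond=-49.3713
(1,1): Delta=0.4498 Bond=-19.0459
(2,0): Delta=0.0000 Bond=0.0000
(2,1): Delta=1.3141 Bond=-85.5769
(2,2): Delta=0.0000 Bond=24.0385
V0=14.4017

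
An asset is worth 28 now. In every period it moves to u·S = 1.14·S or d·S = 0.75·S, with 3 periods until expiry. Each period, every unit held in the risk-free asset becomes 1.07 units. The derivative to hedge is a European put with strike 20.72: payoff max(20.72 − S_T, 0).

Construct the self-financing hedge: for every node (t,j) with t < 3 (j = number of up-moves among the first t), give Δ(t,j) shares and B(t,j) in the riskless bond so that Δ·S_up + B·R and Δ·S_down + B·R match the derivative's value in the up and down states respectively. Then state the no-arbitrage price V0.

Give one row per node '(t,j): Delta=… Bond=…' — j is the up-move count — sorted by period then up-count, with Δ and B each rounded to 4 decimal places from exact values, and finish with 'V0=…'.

(0,0): Delta=-0.0810 Bond=2.4882
(1,0): Delta=-0.3847 Bond=9.0406
(1,1): Delta=-0.0373 Bond=1.2671
(2,0): Delta=-1.0000 Bond=19.3645
(2,1): Delta=-0.2961 Bond=7.5536
(2,2): Delta=0.0000 Bond=0.0000
V0=0.2210

No-arbitrage ⇒ martingale measure with p* = (R−d)/(u−d) = 0.8205.
Payoff layer (t=3): V(3,0)=8.9075, V(3,1)=2.7650, V(3,2)=0.0000, V(3,3)=0.0000
(2,0): S=15.7500. Δ = (V_up−V_dn)/(S_up−S_dn) = (2.7650−8.9075)/(17.9550−11.8125) = -1.0000. V = [p*·2.7650 + (1−p*)·8.9075]/1.07 = 3.6145. B = V − Δ·S = 19.3645.
(2,1): S=23.9400. Δ = (V_up−V_dn)/(S_up−S_dn) = (0.0000−2.7650)/(27.2916−17.9550) = -0.2961. V = [p*·0.0000 + (1−p*)·2.7650]/1.07 = 0.4638. B = V − Δ·S = 7.5536.
(2,2): S=36.3888. Δ = (V_up−V_dn)/(S_up−S_dn) = (0.0000−0.0000)/(41.4832−27.2916) = 0.0000. V = [p*·0.0000 + (1−p*)·0.0000]/1.07 = 0.0000. B = V − Δ·S = 0.0000.
(1,0): S=21.0000. Δ = (V_up−V_dn)/(S_up−S_dn) = (0.4638−3.6145)/(23.9400−15.7500) = -0.3847. V = [p*·0.4638 + (1−p*)·3.6145]/1.07 = 0.9620. B = V − Δ·S = 9.0406.
(1,1): S=31.9200. Δ = (V_up−V_dn)/(S_up−S_dn) = (0.0000−0.4638)/(36.3888−23.9400) = -0.0373. V = [p*·0.0000 + (1−p*)·0.4638]/1.07 = 0.0778. B = V − Δ·S = 1.2671.
(0,0): S=28.0000. Δ = (V_up−V_dn)/(S_up−S_dn) = (0.0778−0.9620)/(31.9200−21.0000) = -0.0810. V = [p*·0.0778 + (1−p*)·0.9620]/1.07 = 0.2210. B = V − Δ·S = 2.4882.
The time-0 hedge costs 0.2210, which is the no-arbitrage price.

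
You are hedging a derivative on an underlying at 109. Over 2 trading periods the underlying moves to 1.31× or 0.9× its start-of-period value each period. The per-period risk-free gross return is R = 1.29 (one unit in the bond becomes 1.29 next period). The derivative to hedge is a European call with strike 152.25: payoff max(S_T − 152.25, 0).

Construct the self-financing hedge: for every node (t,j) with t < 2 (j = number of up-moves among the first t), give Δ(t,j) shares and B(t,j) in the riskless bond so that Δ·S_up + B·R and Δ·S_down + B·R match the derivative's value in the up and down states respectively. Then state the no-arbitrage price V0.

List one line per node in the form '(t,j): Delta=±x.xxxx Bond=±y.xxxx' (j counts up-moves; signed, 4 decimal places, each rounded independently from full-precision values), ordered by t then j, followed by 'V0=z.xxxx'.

(0,0): Delta=0.5743 Bond=-43.6717
(1,0): Delta=0.0000 Bond=0.0000
(1,1): Delta=0.5945 Bond=-59.2256
V0=18.9244

No-arbitrage ⇒ martingale measure with p* = (R−d)/(u−d) = 0.9512.
Terminal values V(2,·): V(2,0)=0.0000, V(2,1)=0.0000, V(2,2)=34.8049
  t=1,j=0: stock 98.1000 → up 128.5110 (V=0.0000), down 88.2900 (V=0.0000). Price 0.0000; hedge Δ=0.0000, bond B=0.0000.
  t=1,j=1: stock 142.7900 → up 187.0549 (V=34.8049), down 128.5110 (V=0.0000). Price 25.6644; hedge Δ=0.5945, bond B=-59.2256.
  t=0,j=0: stock 109.0000 → up 142.7900 (V=25.6644), down 98.1000 (V=0.0000). Price 18.9244; hedge Δ=0.5743, bond B=-43.6717.
Root portfolio cost Δ·109+B reproduces V0=18.9244.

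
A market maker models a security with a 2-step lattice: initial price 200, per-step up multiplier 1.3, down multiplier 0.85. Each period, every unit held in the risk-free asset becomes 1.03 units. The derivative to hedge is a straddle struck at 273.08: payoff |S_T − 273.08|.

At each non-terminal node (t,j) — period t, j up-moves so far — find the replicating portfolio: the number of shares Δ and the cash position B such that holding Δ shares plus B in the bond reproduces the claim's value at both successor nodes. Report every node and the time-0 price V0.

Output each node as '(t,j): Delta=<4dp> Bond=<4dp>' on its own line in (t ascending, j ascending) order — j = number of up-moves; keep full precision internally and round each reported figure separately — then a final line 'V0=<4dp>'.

Since d<R<u, set p* = (R−d)/(u−d) = 0.4000; price each node as the discounted p*-expectation of its children.
Payoff layer (t=2): V(2,0)=128.5800, V(2,1)=52.0800, V(2,2)=64.9200
(1,0): S=170.0000. Δ = (V_up−V_dn)/(S_up−S_dn) = (52.0800−128.5800)/(221.0000−144.5000) = -1.0000. V = [p*·52.0800 + (1−p*)·128.5800]/1.03 = 95.1262. B = V − Δ·S = 265.1262.
(1,1): S=260.0000. Δ = (V_up−V_dn)/(S_up−S_dn) = (64.9200−52.0800)/(338.0000−221.0000) = 0.1097. V = [p*·64.9200 + (1−p*)·52.0800]/1.03 = 55.5495. B = V − Δ·S = 27.0162.
(0,0): S=200.0000. Δ = (V_up−V_dn)/(S_up−S_dn) = (55.5495−95.1262)/(260.0000−170.0000) = -0.4397. V = [p*·55.5495 + (1−p*)·95.1262]/1.03 = 76.9860. B = V − Δ·S = 164.9342.
The time-0 hedge costs 76.9860, which is the no-arbitrage price.

(0,0): Delta=-0.4397 Bond=164.9342
(1,0): Delta=-1.0000 Bond=265.1262
(1,1): Delta=0.1097 Bond=27.0162
V0=76.9860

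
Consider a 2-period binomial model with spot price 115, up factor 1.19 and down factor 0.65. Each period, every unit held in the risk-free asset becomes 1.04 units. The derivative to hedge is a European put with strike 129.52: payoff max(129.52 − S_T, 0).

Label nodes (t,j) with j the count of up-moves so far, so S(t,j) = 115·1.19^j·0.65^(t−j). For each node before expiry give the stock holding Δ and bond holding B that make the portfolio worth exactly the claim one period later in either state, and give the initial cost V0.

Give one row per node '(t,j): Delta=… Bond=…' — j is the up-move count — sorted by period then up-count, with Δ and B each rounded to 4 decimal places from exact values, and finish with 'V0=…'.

Under the risk-neutral measure, an up-move has probability p* = (R−d)/(u−d) = 0.7222 and values discount at R = 1.04.
Payoff layer (t=2): V(2,0)=80.9325, V(2,1)=40.5675, V(2,2)=0.0000
  t=1,j=0: stock 74.7500 → up 88.9525 (V=40.5675), down 48.5875 (V=80.9325). Price 49.7885; hedge Δ=-1.0000, bond B=124.5385.
  t=1,j=1: stock 136.8500 → up 162.8515 (V=0.0000), down 88.9525 (V=40.5675). Price 10.8353; hedge Δ=-0.5490, bond B=85.9603.
  t=0,j=0: stock 115.0000 → up 136.8500 (V=10.8353), down 74.7500 (V=49.7885). Price 20.8227; hedge Δ=-0.6273, bond B=92.9582.
Check: Δ(0,0)·S0 + B(0,0) = 20.8227 = V0.

(0,0): Delta=-0.6273 Bond=92.9582
(1,0): Delta=-1.0000 Bond=124.5385
(1,1): Delta=-0.5490 Bond=85.9603
V0=20.8227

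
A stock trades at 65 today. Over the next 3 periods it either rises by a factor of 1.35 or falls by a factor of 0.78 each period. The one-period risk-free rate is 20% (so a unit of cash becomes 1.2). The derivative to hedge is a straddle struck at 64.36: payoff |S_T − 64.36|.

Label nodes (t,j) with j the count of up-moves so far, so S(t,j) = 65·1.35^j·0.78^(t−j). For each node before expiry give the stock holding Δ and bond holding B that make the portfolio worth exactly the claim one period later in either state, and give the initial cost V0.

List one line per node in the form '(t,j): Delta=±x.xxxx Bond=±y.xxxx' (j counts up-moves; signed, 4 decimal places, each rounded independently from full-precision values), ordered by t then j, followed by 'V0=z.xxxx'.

(0,0): Delta=0.7820 Bond=-20.4217
(1,0): Delta=0.1916 Bond=5.4253
(1,1): Delta=0.9038 Bond=-35.1957
(2,0): Delta=-1.0000 Bond=53.6333
(2,1): Delta=0.4375 Bond=-10.3193
(2,2): Delta=1.0000 Bond=-53.6333
V0=30.4057

Since d<R<u, set p* = (R−d)/(u−d) = 0.7368; price each node as the discounted p*-expectation of its children.
Terminal values V(3,·): V(3,0)=33.5141, V(3,1)=10.9729, V(3,2)=28.0408, V(3,3)=95.5644
Node (2,0) S=39.5460: V=(p*·10.9729+(1−p*)·33.5141)/1.2=14.0873; Δ=(10.9729−33.5141)/(53.3871−30.8459)=-1.0000; B=V−Δ·S=53.6333
Node (2,1) S=68.4450: V=(p*·28.0408+(1−p*)·10.9729)/1.2=19.6243; Δ=(28.0408−10.9729)/(92.4008−53.3871)=0.4375; B=V−Δ·S=-10.3193
Node (2,2) S=118.4625: V=(p*·95.5644+(1−p*)·28.0408)/1.2=64.8292; Δ=(95.5644−28.0408)/(159.9244−92.4008)=1.0000; B=V−Δ·S=-53.6333
Node (1,0) S=50.7000: V=(p*·19.6243+(1−p*)·14.0873)/1.2=15.1394; Δ=(19.6243−14.0873)/(68.4450−39.5460)=0.1916; B=V−Δ·S=5.4253
Node (1,1) S=87.7500: V=(p*·64.8292+(1−p*)·19.6243)/1.2=44.1110; Δ=(64.8292−19.6243)/(118.4625−68.4450)=0.9038; B=V−Δ·S=-35.1957
Node (0,0) S=65.0000: V=(p*·44.1110+(1−p*)·15.1394)/1.2=30.4057; Δ=(44.1110−15.1394)/(87.7500−50.7000)=0.7820; B=V−Δ·S=-20.4217
Each (Δ,B) replicates both successor values, so the strategy is self-financing and V0 is arbitrage-free.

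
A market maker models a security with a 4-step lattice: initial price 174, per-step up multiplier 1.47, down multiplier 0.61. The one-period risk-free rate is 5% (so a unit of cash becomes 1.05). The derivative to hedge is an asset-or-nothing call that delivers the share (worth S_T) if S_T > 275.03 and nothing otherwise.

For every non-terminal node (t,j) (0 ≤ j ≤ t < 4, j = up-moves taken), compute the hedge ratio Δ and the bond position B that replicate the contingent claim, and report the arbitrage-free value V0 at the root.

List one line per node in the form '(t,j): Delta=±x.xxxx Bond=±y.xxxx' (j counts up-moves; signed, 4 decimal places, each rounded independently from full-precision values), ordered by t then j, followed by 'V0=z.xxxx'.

Under the risk-neutral measure, an up-move has probability p* = (R−d)/(u−d) = 0.5116 and values discount at R = 1.05.
Payoff layer (t=4): V(4,0)=0.0000, V(4,1)=0.0000, V(4,2)=0.0000, V(4,3)=337.1562, V(4,4)=812.4911
Node (3,0) S=39.4947: V=(p*·0.0000+(1−p*)·0.0000)/1.05=0.0000; Δ=(0.0000−0.0000)/(58.0572−24.0918)=0.0000; B=V−Δ·S=0.0000
Node (3,1) S=95.1757: V=(p*·0.0000+(1−p*)·0.0000)/1.05=0.0000; Δ=(0.0000−0.0000)/(139.9083−58.0572)=0.0000; B=V−Δ·S=0.0000
Node (3,2) S=229.3579: V=(p*·337.1562+(1−p*)·0.0000)/1.05=164.2843; Δ=(337.1562−0.0000)/(337.1562−139.9083)=1.7093; B=V−Δ·S=-227.7578
Node (3,3) S=552.7150: V=(p*·812.4911+(1−p*)·337.1562)/1.05=552.7150; Δ=(812.4911−337.1562)/(812.4911−337.1562)=1.0000; B=V−Δ·S=0.0000
Node (2,0) S=64.7454: V=(p*·0.0000+(1−p*)·0.0000)/1.05=0.0000; Δ=(0.0000−0.0000)/(95.1757−39.4947)=0.0000; B=V−Δ·S=0.0000
Node (2,1) S=156.0258: V=(p*·164.2843+(1−p*)·0.0000)/1.05=80.0499; Δ=(164.2843−0.0000)/(229.3579−95.1757)=1.2243; B=V−Δ·S=-110.9783
Node (2,2) S=375.9966: V=(p*·552.7150+(1−p*)·164.2843)/1.05=345.7298; Δ=(552.7150−164.2843)/(552.7150−229.3579)=1.2012; B=V−Δ·S=-105.9338
Node (1,0) S=106.1400: V=(p*·80.0499+(1−p*)·0.0000)/1.05=39.0055; Δ=(80.0499−0.0000)/(156.0258−64.7454)=0.8770; B=V−Δ·S=-54.0758
Node (1,1) S=255.7800: V=(p*·345.7298+(1−p*)·80.0499)/1.05=205.6944; Δ=(345.7298−80.0499)/(375.9966−156.0258)=1.2078; B=V−Δ·S=-103.2356
Node (0,0) S=174.0000: V=(p*·205.6944+(1−p*)·39.0055)/1.05=118.3697; Δ=(205.6944−39.0055)/(255.7800−106.1400)=1.1139; B=V−Δ·S=-75.4546
Each (Δ,B) replicates both successor values, so the strategy is self-financing and V0 is arbitrage-free.

(0,0): Delta=1.1139 Bond=-75.4546
(1,0): Delta=0.8770 Bond=-54.0758
(1,1): Delta=1.2078 Bond=-103.2356
(2,0): Delta=0.0000 Bond=0.0000
(2,1): Delta=1.2243 Bond=-110.9783
(2,2): Delta=1.2012 Bond=-105.9338
(3,0): Delta=0.0000 Bond=0.0000
(3,1): Delta=0.0000 Bond=0.0000
(3,2): Delta=1.7093 Bond=-227.7578
(3,3): Delta=1.0000 Bond=0.0000
V0=118.3697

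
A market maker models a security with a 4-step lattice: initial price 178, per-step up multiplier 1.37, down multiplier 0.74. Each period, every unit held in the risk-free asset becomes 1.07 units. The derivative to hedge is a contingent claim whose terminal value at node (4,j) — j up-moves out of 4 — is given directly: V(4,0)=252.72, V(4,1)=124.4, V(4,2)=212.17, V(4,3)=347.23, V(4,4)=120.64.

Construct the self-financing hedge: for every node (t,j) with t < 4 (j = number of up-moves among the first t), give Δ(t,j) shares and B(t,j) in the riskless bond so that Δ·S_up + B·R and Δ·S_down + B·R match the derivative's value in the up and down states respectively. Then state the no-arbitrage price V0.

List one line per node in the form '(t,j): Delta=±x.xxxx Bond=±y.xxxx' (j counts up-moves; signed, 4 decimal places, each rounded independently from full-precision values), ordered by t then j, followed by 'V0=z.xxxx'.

(0,0): Delta=0.2751 Bond=122.2866
(1,0): Delta=0.5446 Bond=95.3431
(1,1): Delta=0.1427 Bond=163.1227
(2,0): Delta=-0.2303 Bond=177.5496
(2,1): Delta=0.9252 Bond=33.3512
(2,2): Delta=-0.2414 Bond=302.8960
(3,0): Delta=-2.8238 Bond=377.0515
(3,1): Delta=1.0433 Bond=19.9113
(3,2): Delta=0.8671 Bond=50.0263
(3,3): Delta=-0.7858 Bond=573.2555
V0=171.2550

No-arbitrage ⇒ martingale measure with p* = (R−d)/(u−d) = 0.5238.
Payoff layer (t=4): V(4,0)=252.7200, V(4,1)=124.4000, V(4,2)=212.1700, V(4,3)=347.2300, V(4,4)=120.6400
  t=3,j=0: stock 72.1299 → up 98.8179 (V=124.4000), down 53.3761 (V=252.7200). Price 173.3689; hedge Δ=-2.8238, bond B=377.0515.
  t=3,j=1: stock 133.5377 → up 182.9467 (V=212.1700), down 98.8179 (V=124.4000). Price 159.2287; hedge Δ=1.0433, bond B=19.9113.
  t=3,j=2: stock 247.2253 → up 338.6986 (V=347.2300), down 182.9467 (V=212.1700). Price 264.4072; hedge Δ=0.8671, bond B=50.0263.
  t=3,j=3: stock 457.7008 → up 627.0501 (V=120.6400), down 338.6986 (V=347.2300). Price 213.5888; hedge Δ=-0.7858, bond B=573.2555.
  t=2,j=0: stock 97.4728 → up 133.5377 (V=159.2287), down 72.1299 (V=173.3689). Price 155.1048; hedge Δ=-0.2303, bond B=177.5496.
  t=2,j=1: stock 180.4564 → up 247.2253 (V=264.4072), down 133.5377 (V=159.2287). Price 200.3011; hedge Δ=0.9252, bond B=33.3512.
  t=2,j=2: stock 334.0882 → up 457.7008 (V=213.5888), down 247.2253 (V=264.4072). Price 222.2318; hedge Δ=-0.2414, bond B=302.8960.
  t=1,j=0: stock 131.7200 → up 180.4564 (V=200.3011), down 97.4728 (V=155.1048). Price 167.0833; hedge Δ=0.5446, bond B=95.3431.
  t=1,j=1: stock 243.8600 → up 334.0882 (V=222.2318), down 180.4564 (V=200.3011). Price 197.9333; hedge Δ=0.1427, bond B=163.1227.
  t=0,j=0: stock 178.0000 → up 243.8600 (V=197.9333), down 131.7200 (V=167.0833). Price 171.2550; hedge Δ=0.2751, bond B=122.2866.
Check: Δ(0,0)·S0 + B(0,0) = 171.2550 = V0.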